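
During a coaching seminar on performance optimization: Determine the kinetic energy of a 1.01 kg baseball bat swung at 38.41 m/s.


KE = 0.5 * m * v^2
KE = 0.5 * 1.01 * 38.41^2
KE = 0.5 * 1.01 * 1475.3281 = 745.0407 J

745.0407 J


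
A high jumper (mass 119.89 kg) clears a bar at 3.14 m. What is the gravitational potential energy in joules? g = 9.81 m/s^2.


PE = m * g * h
PE = 119.89 * 9.81 * 3.14
PE = 1176.1209 * 3.14 = 3693.0196 J

3693.0196 J


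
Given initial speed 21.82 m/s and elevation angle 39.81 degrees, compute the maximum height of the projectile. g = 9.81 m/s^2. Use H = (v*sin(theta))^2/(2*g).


H = (v*sin(theta))^2 / (2*g)
vy = v*sin(theta) = 21.82 * sin(39.81 deg) = 13.9701 m/s
H = vy^2 / (2*g) = 195.1642 / (2*9.81)
H = 195.1642 / 19.62 = 9.9472 m

9.9472 m


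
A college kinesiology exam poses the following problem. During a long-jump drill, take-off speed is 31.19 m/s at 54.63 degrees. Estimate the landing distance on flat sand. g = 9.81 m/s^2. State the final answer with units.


R = v^2 * sin(2*theta) / g
Convert angle to radians: theta = 54.63 deg = 0.9535 rad
sin(2*theta) = sin(1.9069) = 0.944
R = 31.19^2 * 0.944 / 9.81
R = 972.8161 * 0.944 / 9.81 = 93.6156 m

93.6156 m


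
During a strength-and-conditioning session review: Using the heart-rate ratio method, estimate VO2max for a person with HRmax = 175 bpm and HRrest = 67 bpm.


VO2max = 15.3 * HRmax / HRrest
VO2max = 15.3 * 175 / 67
VO2max = 2677.5 / 67 = 39.9627 mL/kg/min

39.9627 mL/kg/min


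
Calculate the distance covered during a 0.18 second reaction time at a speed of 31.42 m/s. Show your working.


d = v * t
d = 31.42 * 0.18
d = 5.6556 m

5.6556 m


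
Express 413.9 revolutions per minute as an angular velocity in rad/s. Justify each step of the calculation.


omega = RPM * 2 * pi / 60
omega = 413.9 * 2 * 3.14159 / 60
omega = 2600.6104 / 60 = 43.3435 rad/s

43.3435 rad/s


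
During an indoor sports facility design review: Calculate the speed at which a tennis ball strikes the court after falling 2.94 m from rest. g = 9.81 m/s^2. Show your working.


v = sqrt(2 * g * h)
v = sqrt(2 * 9.81 * 2.94)
v = sqrt(57.6828) = 7.5949 m/s

7.5949 m/s


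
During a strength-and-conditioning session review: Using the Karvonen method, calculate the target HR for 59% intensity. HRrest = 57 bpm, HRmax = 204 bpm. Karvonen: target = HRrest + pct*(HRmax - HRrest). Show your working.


Target = HRrest + pct*(HRmax - HRrest)
Heart rate reserve = HRmax - HRrest = 204 - 57 = 147 bpm
Fraction = 59% = 0.59
Target = 57 + 0.59 * 147
Target = 57 + 86.73 = 143.73 bpm

143.73 bpm


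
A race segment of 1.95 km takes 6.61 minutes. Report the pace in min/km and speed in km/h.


Pace = time / distance = 6.61 min / 1.95 km = 3.3897 min/km
Speed = distance / time_in_hours = 1.95 / 0.1102 hr
Speed = 17.7005 km/h

3.3897 min/km, 17.7005 km/h


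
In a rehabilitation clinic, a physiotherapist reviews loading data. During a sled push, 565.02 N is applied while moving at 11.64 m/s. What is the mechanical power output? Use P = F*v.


P = F * v
P = 565.02 * 11.64
P = 6576.8328 W

6576.8328 W


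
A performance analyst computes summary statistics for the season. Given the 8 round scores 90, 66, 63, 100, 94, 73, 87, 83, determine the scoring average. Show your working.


Average = sum / n
Sum = 656
Average = 656 / 8 = 82

82


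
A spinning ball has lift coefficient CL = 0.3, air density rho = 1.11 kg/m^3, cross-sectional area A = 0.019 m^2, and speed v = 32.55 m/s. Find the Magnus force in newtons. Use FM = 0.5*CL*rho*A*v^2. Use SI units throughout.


FM = 0.5 * CL * rho * A * v^2
FM = 0.5 * 0.3 * 1.11 * 0.019 * 32.55^2
v^2 = 1059.5025
FM = 0.5 * 0.3 * 1.11 * 0.019 * 1059.5025 = 3.3517 N

3.3517 N


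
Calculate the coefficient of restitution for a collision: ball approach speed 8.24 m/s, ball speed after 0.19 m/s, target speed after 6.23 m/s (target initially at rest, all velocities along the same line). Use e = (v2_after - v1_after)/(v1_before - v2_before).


e = (v2_after - v1_after) / (v1_before - v2_before)
Numerator = 6.23 - 0.19 = 6.04
Denominator = 8.24 - 0 = 8.24
e = 6.04 / 8.24 = 0.733

0.733


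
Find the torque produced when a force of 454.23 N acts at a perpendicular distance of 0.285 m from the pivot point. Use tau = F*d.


tau = F * d
tau = 454.23 * 0.285
tau = 129.4555 N*m

129.4555 N*m


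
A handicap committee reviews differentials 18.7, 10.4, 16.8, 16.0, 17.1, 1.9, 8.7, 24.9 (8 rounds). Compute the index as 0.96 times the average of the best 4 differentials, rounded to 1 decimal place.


All differentials: 18.7, 10.4, 16.8, 16.0, 17.1, 1.9, 8.7, 24.9
Sorted: 1.9, 8.7, 10.4, 16.0, 16.8, 17.1, 18.7, 24.9
Best 4: 1.9, 8.7, 10.4, 16.0
Average of best = 37 / 4 = 9.25
Raw index = 9.25 * 0.96 = 8.88
Handicap index = round(8.88, 1) = 8.9

8.9


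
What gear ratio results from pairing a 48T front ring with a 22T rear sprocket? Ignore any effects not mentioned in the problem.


GR = front_teeth / rear_teeth
GR = 48 / 22
GR = 2.1818

2.1818


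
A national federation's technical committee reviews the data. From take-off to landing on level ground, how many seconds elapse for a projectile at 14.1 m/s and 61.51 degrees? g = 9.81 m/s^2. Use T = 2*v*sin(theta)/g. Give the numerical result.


T = 2*v*sin(theta)/g
sin(theta) = sin(61.51 deg) = 0.8789
T = 2*14.1*0.8789 / 9.81
T = 24.785 / 9.81 = 2.5265 s

2.5265 s


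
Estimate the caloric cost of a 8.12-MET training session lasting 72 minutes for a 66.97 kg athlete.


kcal = MET * mass * time_hr
Convert time: 72 min = 1.2 hr
kcal = 8.12 * 66.97 * 1.2
kcal = 652.5557 kcal

652.5557 kcal


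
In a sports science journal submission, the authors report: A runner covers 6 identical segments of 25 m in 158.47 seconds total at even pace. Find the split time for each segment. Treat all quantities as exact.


Split time = total_time / n_laps = 158.47 / 6
Split time = 26.4117 s per lap

26.4117 s


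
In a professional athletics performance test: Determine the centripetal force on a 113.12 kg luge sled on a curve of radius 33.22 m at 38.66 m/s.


Fc = m * v^2 / r
v^2 = 38.66^2 = 1494.5956
Fc = 113.12 * 1494.5956 / 33.22
Fc = 169068.6543 / 33.22 = 5089.3635 N

5089.3635 N


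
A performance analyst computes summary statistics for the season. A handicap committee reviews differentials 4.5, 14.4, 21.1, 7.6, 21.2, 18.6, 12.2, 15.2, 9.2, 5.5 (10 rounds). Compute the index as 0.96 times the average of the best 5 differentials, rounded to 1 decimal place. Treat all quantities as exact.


All differentials: 4.5, 14.4, 21.1, 7.6, 21.2, 18.6, 12.2, 15.2, 9.2, 5.5
Sorted: 4.5, 5.5, 7.6, 9.2, 12.2, 14.4, 15.2, 18.6, 21.1, 21.2
Best 5: 4.5, 5.5, 7.6, 9.2, 12.2
Average of best = 39 / 5 = 7.8
Raw index = 7.8 * 0.96 = 7.488
Handicap index = round(7.488, 1) = 7.5

7.5


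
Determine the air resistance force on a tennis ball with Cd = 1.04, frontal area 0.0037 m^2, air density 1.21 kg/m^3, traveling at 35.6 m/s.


Fd = 0.5 * Cd * rho * A * v^2
Fd = 0.5 * 1.04 * 1.21 * 0.0037 * 35.6^2
v^2 = 1267.36
Fd = 0.5 * 1.04 * 1.21 * 0.0037 * 1267.36 = 2.9505 N

2.9505 N


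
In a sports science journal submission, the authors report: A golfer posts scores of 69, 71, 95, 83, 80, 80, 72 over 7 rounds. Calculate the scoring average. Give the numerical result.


Average = sum / n
Sum = 550
Average = 550 / 7 = 78.5714

78.5714


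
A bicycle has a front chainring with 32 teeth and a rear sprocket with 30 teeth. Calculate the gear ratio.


GR = front_teeth / rear_teeth
GR = 32 / 30
GR = 1.0667

1.0667


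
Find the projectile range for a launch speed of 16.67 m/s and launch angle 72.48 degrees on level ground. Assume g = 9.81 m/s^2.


R = v^2 * sin(2*theta) / g
Convert angle to radians: theta = 72.48 deg = 1.265 rad
sin(2*theta) = sin(2.53) = 0.5741
R = 16.67^2 * 0.5741 / 9.81
R = 277.8889 * 0.5741 / 9.81 = 16.264 m

16.264 m


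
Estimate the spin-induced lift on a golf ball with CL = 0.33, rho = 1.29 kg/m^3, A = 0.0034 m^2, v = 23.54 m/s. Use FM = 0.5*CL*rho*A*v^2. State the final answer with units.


FM = 0.5 * CL * rho * A * v^2
FM = 0.5 * 0.33 * 1.29 * 0.0034 * 23.54^2
v^2 = 554.1316
FM = 0.5 * 0.33 * 1.29 * 0.0034 * 554.1316 = 0.401 N

0.401 N


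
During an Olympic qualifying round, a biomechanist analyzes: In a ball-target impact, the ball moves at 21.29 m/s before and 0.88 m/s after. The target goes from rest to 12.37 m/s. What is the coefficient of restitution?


e = (v2_after - v1_after) / (v1_before - v2_before)
Numerator = 12.37 - 0.88 = 11.49
Denominator = 21.29 - 0 = 21.29
e = 11.49 / 21.29 = 0.5397

0.5397


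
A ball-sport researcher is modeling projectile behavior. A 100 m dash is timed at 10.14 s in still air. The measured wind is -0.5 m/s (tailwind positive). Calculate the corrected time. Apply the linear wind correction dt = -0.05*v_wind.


dt = -0.05 * v_wind = -0.05 * -0.5 = 0.025 s
t_corrected = t_still + dt = 10.14 + (0.025)
t_corrected = 10.165 s

10.165 s


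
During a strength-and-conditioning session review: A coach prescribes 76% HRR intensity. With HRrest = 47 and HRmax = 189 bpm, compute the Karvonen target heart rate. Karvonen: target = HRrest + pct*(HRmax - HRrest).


Target = HRrest + pct*(HRmax - HRrest)
Heart rate reserve = HRmax - HRrest = 189 - 47 = 142 bpm
Fraction = 76% = 0.76
Target = 47 + 0.76 * 142
Target = 47 + 107.92 = 154.92 bpm

154.92 bpm


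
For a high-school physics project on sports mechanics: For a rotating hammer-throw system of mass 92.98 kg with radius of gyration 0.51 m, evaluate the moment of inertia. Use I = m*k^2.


I = m * k^2
I = 92.98 * 0.51^2
I = 92.98 * 0.2601 = 24.1841 kg*m^2

24.1841 kg*m^2


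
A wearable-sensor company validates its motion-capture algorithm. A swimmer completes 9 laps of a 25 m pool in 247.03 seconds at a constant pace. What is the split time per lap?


Split time = total_time / n_laps = 247.03 / 9
Split time = 27.4478 s per lap

27.4478 s


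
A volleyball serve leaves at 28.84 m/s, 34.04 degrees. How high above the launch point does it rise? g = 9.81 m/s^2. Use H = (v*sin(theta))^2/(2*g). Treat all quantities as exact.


H = (v*sin(theta))^2 / (2*g)
vy = v*sin(theta) = 28.84 * sin(34.04 deg) = 16.1438 m/s
H = vy^2 / (2*g) = 260.6226 / (2*9.81)
H = 260.6226 / 19.62 = 13.2835 m

13.2835 m


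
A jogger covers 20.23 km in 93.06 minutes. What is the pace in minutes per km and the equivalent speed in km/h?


Pace = time / distance = 93.06 min / 20.23 km = 4.6001 min/km
Speed = distance / time_in_hours = 20.23 / 1.551 hr
Speed = 13.0432 km/h

4.6001 min/km, 13.0432 km/h


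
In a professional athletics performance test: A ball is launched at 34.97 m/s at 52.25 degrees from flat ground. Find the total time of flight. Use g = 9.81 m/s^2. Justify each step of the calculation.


T = 2*v*sin(theta)/g
sin(theta) = sin(52.25 deg) = 0.7907
T = 2*34.97*0.7907 / 9.81
T = 55.3008 / 9.81 = 5.6372 s

5.6372 s


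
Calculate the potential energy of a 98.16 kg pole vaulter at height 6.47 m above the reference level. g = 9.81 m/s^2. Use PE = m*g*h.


PE = m * g * h
PE = 98.16 * 9.81 * 6.47
PE = 962.9496 * 6.47 = 6230.2839 J

6230.2839 J


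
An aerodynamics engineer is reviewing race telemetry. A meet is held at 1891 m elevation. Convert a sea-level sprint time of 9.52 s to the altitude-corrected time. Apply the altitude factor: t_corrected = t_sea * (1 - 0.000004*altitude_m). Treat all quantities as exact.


Correction factor = 1 - 0.000004 * 1891 = 0.992436
t_corrected = t_sea * factor = 9.52 * 0.992436
t_corrected = 9.448 s

9.448 s


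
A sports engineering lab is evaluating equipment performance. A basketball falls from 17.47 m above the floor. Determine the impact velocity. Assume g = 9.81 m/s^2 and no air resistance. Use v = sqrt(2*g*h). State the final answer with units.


v = sqrt(2 * g * h)
v = sqrt(2 * 9.81 * 17.47)
v = sqrt(342.7614) = 18.5138 m/s

18.5138 m/s


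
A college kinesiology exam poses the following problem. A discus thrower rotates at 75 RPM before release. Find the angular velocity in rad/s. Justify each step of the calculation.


omega = RPM * 2 * pi / 60
omega = 75 * 2 * 3.14159 / 60
omega = 471.2389 / 60 = 7.854 rad/s

7.854 rad/s


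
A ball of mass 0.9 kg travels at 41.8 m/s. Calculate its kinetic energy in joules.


KE = 0.5 * m * v^2
KE = 0.5 * 0.9 * 41.8^2
KE = 0.5 * 0.9 * 1747.24 = 786.258 J

786.258 J


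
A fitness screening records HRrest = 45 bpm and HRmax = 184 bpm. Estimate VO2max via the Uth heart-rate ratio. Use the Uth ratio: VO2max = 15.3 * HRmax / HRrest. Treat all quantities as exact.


VO2max = 15.3 * HRmax / HRrest
VO2max = 15.3 * 184 / 45
VO2max = 2815.2 / 45 = 62.56 mL/kg/min

62.56 mL/kg/min


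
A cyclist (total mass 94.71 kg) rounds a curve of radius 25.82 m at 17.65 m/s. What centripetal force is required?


Fc = m * v^2 / r
v^2 = 17.65^2 = 311.5225
Fc = 94.71 * 311.5225 / 25.82
Fc = 29504.296 / 25.82 = 1142.6916 N

1142.6916 N


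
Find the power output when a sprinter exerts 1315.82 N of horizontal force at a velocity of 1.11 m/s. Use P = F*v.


P = F * v
P = 1315.82 * 1.11
P = 1460.5602 W

1460.5602 W


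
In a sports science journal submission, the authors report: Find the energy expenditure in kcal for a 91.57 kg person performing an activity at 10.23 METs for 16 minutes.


kcal = MET * mass * time_hr
Convert time: 16 min = 0.2667 hr
kcal = 10.23 * 91.57 * 0.2667
kcal = 249.803 kcal

249.803 kcal


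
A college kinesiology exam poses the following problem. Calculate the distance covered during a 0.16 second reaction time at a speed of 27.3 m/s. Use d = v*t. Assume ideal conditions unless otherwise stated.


d = v * t
d = 27.3 * 0.16
d = 4.368 m

4.368 m


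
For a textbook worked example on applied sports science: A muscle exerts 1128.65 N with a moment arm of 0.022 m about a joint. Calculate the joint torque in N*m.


tau = F * d
tau = 1128.65 * 0.022
tau = 24.8303 N*m

24.8303 N*m


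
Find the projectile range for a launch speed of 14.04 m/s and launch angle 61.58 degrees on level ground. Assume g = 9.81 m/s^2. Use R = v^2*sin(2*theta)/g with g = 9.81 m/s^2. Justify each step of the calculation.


R = v^2 * sin(2*theta) / g
Convert angle to radians: theta = 61.58 deg = 1.0748 rad
sin(2*theta) = sin(2.1495) = 0.8371
R = 14.04^2 * 0.8371 / 9.81
R = 197.1216 * 0.8371 / 9.81 = 16.8216 m

16.8216 m


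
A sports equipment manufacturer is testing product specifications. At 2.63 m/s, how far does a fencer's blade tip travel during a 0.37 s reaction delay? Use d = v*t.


d = v * t
d = 2.63 * 0.37
d = 0.9731 m

0.9731 m


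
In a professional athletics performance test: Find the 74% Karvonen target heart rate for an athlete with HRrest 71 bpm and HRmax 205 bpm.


Target = HRrest + pct*(HRmax - HRrest)
Heart rate reserve = HRmax - HRrest = 205 - 71 = 134 bpm
Fraction = 74% = 0.74
Target = 71 + 0.74 * 134
Target = 71 + 99.16 = 170.16 bpm

170.16 bpm


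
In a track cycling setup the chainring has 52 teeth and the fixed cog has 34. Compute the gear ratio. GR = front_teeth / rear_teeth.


GR = front_teeth / rear_teeth
GR = 52 / 34
GR = 1.5294

1.5294


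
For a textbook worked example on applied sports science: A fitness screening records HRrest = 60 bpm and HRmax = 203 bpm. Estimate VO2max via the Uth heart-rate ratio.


VO2max = 15.3 * HRmax / HRrest
VO2max = 15.3 * 203 / 60
VO2max = 3105.9 / 60 = 51.765 mL/kg/min

51.765 mL/kg/min


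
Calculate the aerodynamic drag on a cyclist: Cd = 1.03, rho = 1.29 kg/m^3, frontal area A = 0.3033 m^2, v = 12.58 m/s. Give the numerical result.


Fd = 0.5 * Cd * rho * A * v^2
Fd = 0.5 * 1.03 * 1.29 * 0.3033 * 12.58^2
v^2 = 158.2564
Fd = 0.5 * 1.03 * 1.29 * 0.3033 * 158.2564 = 31.8882 N

31.8882 N


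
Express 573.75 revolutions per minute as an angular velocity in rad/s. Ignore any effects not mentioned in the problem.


omega = RPM * 2 * pi / 60
omega = 573.75 * 2 * 3.14159 / 60
omega = 3604.9776 / 60 = 60.083 rad/s

60.083 rad/s


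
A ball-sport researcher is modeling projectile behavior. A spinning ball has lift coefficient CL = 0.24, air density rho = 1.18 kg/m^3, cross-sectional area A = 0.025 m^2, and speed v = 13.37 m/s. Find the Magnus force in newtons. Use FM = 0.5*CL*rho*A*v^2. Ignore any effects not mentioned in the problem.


FM = 0.5 * CL * rho * A * v^2
FM = 0.5 * 0.24 * 1.18 * 0.025 * 13.37^2
v^2 = 178.7569
FM = 0.5 * 0.24 * 1.18 * 0.025 * 178.7569 = 0.6328 N

0.6328 N


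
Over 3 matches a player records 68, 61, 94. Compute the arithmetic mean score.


Average = sum / n
Sum = 223
Average = 223 / 3 = 74.3333

74.3333


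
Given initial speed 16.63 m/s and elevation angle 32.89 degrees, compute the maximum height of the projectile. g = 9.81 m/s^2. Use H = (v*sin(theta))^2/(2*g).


H = (v*sin(theta))^2 / (2*g)
vy = v*sin(theta) = 16.63 * sin(32.89 deg) = 9.0306 m/s
H = vy^2 / (2*g) = 81.5509 / (2*9.81)
H = 81.5509 / 19.62 = 4.1565 m

4.1565 m


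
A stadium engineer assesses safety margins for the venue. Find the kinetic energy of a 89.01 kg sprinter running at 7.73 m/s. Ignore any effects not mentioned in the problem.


KE = 0.5 * m * v^2
KE = 0.5 * 89.01 * 7.73^2
KE = 0.5 * 89.01 * 59.7529 = 2659.3028 J

2659.3028 J


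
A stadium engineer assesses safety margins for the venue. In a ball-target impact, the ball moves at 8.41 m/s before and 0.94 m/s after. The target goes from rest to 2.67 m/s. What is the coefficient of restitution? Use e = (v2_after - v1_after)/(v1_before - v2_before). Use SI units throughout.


e = (v2_after - v1_after) / (v1_before - v2_before)
Numerator = 2.67 - 0.94 = 1.73
Denominator = 8.41 - 0 = 8.41
e = 1.73 / 8.41 = 0.2057

0.2057


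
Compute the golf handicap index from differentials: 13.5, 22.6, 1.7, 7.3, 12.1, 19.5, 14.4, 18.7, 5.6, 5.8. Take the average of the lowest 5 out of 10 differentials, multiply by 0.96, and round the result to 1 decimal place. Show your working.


All differentials: 13.5, 22.6, 1.7, 7.3, 12.1, 19.5, 14.4, 18.7, 5.6, 5.8
Sorted: 1.7, 5.6, 5.8, 7.3, 12.1, 13.5, 14.4, 18.7, 19.5, 22.6
Best 5: 1.7, 5.6, 5.8, 7.3, 12.1
Average of best = 32.5 / 5 = 6.5
Raw index = 6.5 * 0.96 = 6.24
Handicap index = round(6.24, 1) = 6.2

6.2


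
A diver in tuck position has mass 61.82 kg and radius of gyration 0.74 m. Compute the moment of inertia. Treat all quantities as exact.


I = m * k^2
I = 61.82 * 0.74^2
I = 61.82 * 0.5476 = 33.8526 kg*m^2

33.8526 kg*m^2


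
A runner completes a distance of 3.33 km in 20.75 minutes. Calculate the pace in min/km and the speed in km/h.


Pace = time / distance = 20.75 min / 3.33 km = 6.2312 min/km
Speed = distance / time_in_hours = 3.33 / 0.3458 hr
Speed = 9.6289 km/h

6.2312 min/km, 9.6289 km/h


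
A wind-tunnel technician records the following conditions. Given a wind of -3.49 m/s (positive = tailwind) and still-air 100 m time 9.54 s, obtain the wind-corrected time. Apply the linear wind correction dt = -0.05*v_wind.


dt = -0.05 * v_wind = -0.05 * -3.49 = 0.1745 s
t_corrected = t_still + dt = 9.54 + (0.1745)
t_corrected = 9.7145 s

9.7145 s


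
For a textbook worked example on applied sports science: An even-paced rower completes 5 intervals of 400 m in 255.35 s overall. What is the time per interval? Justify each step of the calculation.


Split time = total_time / n_laps = 255.35 / 5
Split time = 51.07 s per lap

51.07 s


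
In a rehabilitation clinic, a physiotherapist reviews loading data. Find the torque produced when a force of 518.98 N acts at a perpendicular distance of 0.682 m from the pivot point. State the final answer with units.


tau = F * d
tau = 518.98 * 0.682
tau = 353.9444 N*m

353.9444 N*m


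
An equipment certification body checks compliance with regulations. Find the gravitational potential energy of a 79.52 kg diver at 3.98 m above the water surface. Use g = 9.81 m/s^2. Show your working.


PE = m * g * h
PE = 79.52 * 9.81 * 3.98
PE = 780.0912 * 3.98 = 3104.763 J

3104.763 J


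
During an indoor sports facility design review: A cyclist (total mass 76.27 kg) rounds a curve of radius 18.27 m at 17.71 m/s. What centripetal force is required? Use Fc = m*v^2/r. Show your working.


Fc = m * v^2 / r
v^2 = 17.71^2 = 313.6441
Fc = 76.27 * 313.6441 / 18.27
Fc = 23921.6355 / 18.27 = 1309.3397 N

1309.3397 N


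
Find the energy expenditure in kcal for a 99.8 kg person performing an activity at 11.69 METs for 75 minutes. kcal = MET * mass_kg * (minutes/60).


kcal = MET * mass * time_hr
Convert time: 75 min = 1.25 hr
kcal = 11.69 * 99.8 * 1.25
kcal = 1458.3275 kcal

1458.3275 kcal


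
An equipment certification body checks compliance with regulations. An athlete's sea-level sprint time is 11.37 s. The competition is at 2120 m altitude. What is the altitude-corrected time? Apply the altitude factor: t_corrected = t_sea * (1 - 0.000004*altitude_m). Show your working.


Correction factor = 1 - 0.000004 * 2120 = 0.99152
t_corrected = t_sea * factor = 11.37 * 0.99152
t_corrected = 11.2736 s

11.2736 s


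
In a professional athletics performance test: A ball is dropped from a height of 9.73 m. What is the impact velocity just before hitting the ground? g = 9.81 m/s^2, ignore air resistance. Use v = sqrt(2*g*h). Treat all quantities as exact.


v = sqrt(2 * g * h)
v = sqrt(2 * 9.81 * 9.73)
v = sqrt(190.9026) = 13.8168 m/s

13.8168 m/s


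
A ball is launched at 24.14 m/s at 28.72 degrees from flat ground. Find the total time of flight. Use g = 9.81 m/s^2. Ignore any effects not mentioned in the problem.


T = 2*v*sin(theta)/g
sin(theta) = sin(28.72 deg) = 0.4805
T = 2*24.14*0.4805 / 9.81
T = 23.2 / 9.81 = 2.3649 s

2.3649 s


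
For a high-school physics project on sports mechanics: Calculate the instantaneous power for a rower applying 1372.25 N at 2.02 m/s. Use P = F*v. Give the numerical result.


P = F * v
P = 1372.25 * 2.02
P = 2771.945 W

2771.945 W


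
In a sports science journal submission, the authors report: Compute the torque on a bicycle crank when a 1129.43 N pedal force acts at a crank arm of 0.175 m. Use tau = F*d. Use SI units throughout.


tau = F * d
tau = 1129.43 * 0.175
tau = 197.6502 N*m

197.6502 N*m


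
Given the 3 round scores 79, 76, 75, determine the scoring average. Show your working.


Average = sum / n
Sum = 230
Average = 230 / 3 = 76.6667

76.6667


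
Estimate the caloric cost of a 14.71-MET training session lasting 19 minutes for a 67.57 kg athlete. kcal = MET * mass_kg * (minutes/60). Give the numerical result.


kcal = MET * mass * time_hr
Convert time: 19 min = 0.3167 hr
kcal = 14.71 * 67.57 * 0.3167
kcal = 314.7523 kcal

314.7523 kcal


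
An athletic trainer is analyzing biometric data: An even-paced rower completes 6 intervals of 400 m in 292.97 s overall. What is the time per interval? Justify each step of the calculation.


Split time = total_time / n_laps = 292.97 / 6
Split time = 48.8283 s per lap

48.8283 s


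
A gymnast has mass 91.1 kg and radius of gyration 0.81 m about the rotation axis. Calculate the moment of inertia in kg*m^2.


I = m * k^2
I = 91.1 * 0.81^2
I = 91.1 * 0.6561 = 59.7707 kg*m^2

59.7707 kg*m^2


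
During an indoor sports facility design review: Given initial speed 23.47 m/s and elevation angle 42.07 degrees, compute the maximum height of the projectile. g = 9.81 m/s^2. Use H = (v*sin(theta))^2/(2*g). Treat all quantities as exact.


H = (v*sin(theta))^2 / (2*g)
vy = v*sin(theta) = 23.47 * sin(42.07 deg) = 15.7258 m/s
H = vy^2 / (2*g) = 247.3006 / (2*9.81)
H = 247.3006 / 19.62 = 12.6045 m

12.6045 m


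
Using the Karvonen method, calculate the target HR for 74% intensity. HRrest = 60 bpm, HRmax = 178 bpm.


Target = HRrest + pct*(HRmax - HRrest)
Heart rate reserve = HRmax - HRrest = 178 - 60 = 118 bpm
Fraction = 74% = 0.74
Target = 60 + 0.74 * 118
Target = 60 + 87.32 = 147.32 bpm

147.32 bpm


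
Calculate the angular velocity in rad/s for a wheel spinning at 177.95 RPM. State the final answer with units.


omega = RPM * 2 * pi / 60
omega = 177.95 * 2 * 3.14159 / 60
omega = 1118.0928 / 60 = 18.6349 rad/s

18.6349 rad/s


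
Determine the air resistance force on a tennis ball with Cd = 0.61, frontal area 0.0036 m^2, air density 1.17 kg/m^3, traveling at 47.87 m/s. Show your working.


Fd = 0.5 * Cd * rho * A * v^2
Fd = 0.5 * 0.61 * 1.17 * 0.0036 * 47.87^2
v^2 = 2291.5369
Fd = 0.5 * 0.61 * 1.17 * 0.0036 * 2291.5369 = 2.9438 N

2.9438 N


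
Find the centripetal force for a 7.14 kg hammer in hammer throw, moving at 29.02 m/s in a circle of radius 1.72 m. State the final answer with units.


Fc = m * v^2 / r
v^2 = 29.02^2 = 842.1604
Fc = 7.14 * 842.1604 / 1.72
Fc = 6013.0253 / 1.72 = 3495.9449 N

3495.9449 N


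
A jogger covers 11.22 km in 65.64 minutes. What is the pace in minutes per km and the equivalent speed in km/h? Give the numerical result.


Pace = time / distance = 65.64 min / 11.22 km = 5.8503 min/km
Speed = distance / time_in_hours = 11.22 / 1.094 hr
Speed = 10.2559 km/h

5.8503 min/km, 10.2559 km/h


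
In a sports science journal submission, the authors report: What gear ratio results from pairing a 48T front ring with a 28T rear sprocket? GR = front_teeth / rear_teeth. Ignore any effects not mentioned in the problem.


GR = front_teeth / rear_teeth
GR = 48 / 28
GR = 1.7143

1.7143


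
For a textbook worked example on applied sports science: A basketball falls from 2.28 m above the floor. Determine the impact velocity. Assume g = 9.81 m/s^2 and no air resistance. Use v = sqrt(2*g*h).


v = sqrt(2 * g * h)
v = sqrt(2 * 9.81 * 2.28)
v = sqrt(44.7336) = 6.6883 m/s

6.6883 m/s


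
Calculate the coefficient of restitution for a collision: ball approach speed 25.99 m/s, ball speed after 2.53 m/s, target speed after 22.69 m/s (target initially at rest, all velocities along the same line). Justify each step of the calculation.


e = (v2_after - v1_after) / (v1_before - v2_before)
Numerator = 22.69 - 2.53 = 20.16
Denominator = 25.99 - 0 = 25.99
e = 20.16 / 25.99 = 0.7757

0.7757


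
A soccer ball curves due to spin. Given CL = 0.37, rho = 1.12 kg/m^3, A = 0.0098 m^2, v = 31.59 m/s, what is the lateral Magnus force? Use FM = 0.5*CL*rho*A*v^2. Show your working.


FM = 0.5 * CL * rho * A * v^2
FM = 0.5 * 0.37 * 1.12 * 0.0098 * 31.59^2
v^2 = 997.9281
FM = 0.5 * 0.37 * 1.12 * 0.0098 * 997.9281 = 2.0264 N

2.0264 N


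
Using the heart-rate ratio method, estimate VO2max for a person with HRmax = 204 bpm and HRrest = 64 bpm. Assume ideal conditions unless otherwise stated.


VO2max = 15.3 * HRmax / HRrest
VO2max = 15.3 * 204 / 64
VO2max = 3121.2 / 64 = 48.7688 mL/kg/min

48.7688 mL/kg/min


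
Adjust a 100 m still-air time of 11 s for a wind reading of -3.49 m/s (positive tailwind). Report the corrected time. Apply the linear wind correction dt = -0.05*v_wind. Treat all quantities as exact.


dt = -0.05 * v_wind = -0.05 * -3.49 = 0.1745 s
t_corrected = t_still + dt = 11 + (0.1745)
t_corrected = 11.1745 s

11.1745 s


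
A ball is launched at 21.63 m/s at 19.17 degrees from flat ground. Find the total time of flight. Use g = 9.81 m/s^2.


T = 2*v*sin(theta)/g
sin(theta) = sin(19.17 deg) = 0.3284
T = 2*21.63*0.3284 / 9.81
T = 14.2054 / 9.81 = 1.4481 s

1.4481 s


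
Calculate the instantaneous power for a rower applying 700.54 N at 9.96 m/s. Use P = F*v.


P = F * v
P = 700.54 * 9.96
P = 6977.3784 W

6977.3784 W


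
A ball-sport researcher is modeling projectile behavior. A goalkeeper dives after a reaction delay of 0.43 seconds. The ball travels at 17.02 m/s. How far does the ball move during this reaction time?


d = v * t
d = 17.02 * 0.43
d = 7.3186 m

7.3186 m


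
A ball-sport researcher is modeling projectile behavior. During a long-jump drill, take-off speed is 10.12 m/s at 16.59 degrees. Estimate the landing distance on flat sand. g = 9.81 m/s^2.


R = v^2 * sin(2*theta) / g
Convert angle to radians: theta = 16.59 deg = 0.2896 rad
sin(2*theta) = sin(0.5791) = 0.5473
R = 10.12^2 * 0.5473 / 9.81
R = 102.4144 * 0.5473 / 9.81 = 5.7134 m

5.7134 m


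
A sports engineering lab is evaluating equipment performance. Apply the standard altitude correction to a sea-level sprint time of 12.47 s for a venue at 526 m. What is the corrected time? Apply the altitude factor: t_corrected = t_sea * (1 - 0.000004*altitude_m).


Correction factor = 1 - 0.000004 * 526 = 0.997896
t_corrected = t_sea * factor = 12.47 * 0.997896
t_corrected = 12.4438 s

12.4438 s


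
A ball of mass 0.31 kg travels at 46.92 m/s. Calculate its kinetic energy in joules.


KE = 0.5 * m * v^2
KE = 0.5 * 0.31 * 46.92^2
KE = 0.5 * 0.31 * 2201.4864 = 341.2304 J

341.2304 J


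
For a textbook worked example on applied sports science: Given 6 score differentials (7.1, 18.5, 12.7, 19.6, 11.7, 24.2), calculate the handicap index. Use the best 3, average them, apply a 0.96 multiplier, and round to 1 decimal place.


All differentials: 7.1, 18.5, 12.7, 19.6, 11.7, 24.2
Sorted: 7.1, 11.7, 12.7, 18.5, 19.6, 24.2
Best 3: 7.1, 11.7, 12.7
Average of best = 31.5 / 3 = 10.5
Raw index = 10.5 * 0.96 = 10.08
Handicap index = round(10.08, 1) = 10.1

10.1


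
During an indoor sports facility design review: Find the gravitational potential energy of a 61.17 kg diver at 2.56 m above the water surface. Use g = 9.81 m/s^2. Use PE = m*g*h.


PE = m * g * h
PE = 61.17 * 9.81 * 2.56
PE = 600.0777 * 2.56 = 1536.1989 J

1536.1989 J


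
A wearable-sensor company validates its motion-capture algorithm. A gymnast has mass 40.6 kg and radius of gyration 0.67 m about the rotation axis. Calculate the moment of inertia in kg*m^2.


I = m * k^2
I = 40.6 * 0.67^2
I = 40.6 * 0.4489 = 18.2253 kg*m^2

18.2253 kg*m^2


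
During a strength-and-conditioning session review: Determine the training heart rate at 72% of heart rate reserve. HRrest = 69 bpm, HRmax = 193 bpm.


Target = HRrest + pct*(HRmax - HRrest)
Heart rate reserve = HRmax - HRrest = 193 - 69 = 124 bpm
Fraction = 72% = 0.72
Target = 69 + 0.72 * 124
Target = 69 + 89.28 = 158.28 bpm

158.28 bpm


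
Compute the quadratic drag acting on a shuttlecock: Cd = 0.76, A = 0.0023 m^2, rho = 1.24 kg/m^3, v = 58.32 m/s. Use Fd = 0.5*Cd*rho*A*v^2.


Fd = 0.5 * Cd * rho * A * v^2
Fd = 0.5 * 0.76 * 1.24 * 0.0023 * 58.32^2
v^2 = 3401.2224
Fd = 0.5 * 0.76 * 1.24 * 0.0023 * 3401.2224 = 3.6861 N

3.6861 N


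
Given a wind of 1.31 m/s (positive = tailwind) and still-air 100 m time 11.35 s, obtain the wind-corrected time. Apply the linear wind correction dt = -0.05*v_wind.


dt = -0.05 * v_wind = -0.05 * 1.31 = -0.0655 s
t_corrected = t_still + dt = 11.35 + (-0.0655)
t_corrected = 11.2845 s

11.2845 s


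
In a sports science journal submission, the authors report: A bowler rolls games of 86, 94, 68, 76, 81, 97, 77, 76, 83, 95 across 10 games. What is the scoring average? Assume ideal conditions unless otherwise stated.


Average = sum / n
Sum = 833
Average = 833 / 10 = 83.3

83.3


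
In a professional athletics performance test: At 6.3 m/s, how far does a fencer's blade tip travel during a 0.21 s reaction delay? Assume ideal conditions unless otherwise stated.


d = v * t
d = 6.3 * 0.21
d = 1.323 m

1.323 m


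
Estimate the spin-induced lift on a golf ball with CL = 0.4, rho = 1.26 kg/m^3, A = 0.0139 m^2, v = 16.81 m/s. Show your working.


FM = 0.5 * CL * rho * A * v^2
FM = 0.5 * 0.4 * 1.26 * 0.0139 * 16.81^2
v^2 = 282.5761
FM = 0.5 * 0.4 * 1.26 * 0.0139 * 282.5761 = 0.9898 N

0.9898 N


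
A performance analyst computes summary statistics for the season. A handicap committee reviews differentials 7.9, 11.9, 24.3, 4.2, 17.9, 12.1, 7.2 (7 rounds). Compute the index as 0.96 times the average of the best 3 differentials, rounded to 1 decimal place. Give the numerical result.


All differentials: 7.9, 11.9, 24.3, 4.2, 17.9, 12.1, 7.2
Sorted: 4.2, 7.2, 7.9, 11.9, 12.1, 17.9, 24.3
Best 3: 4.2, 7.2, 7.9
Average of best = 19.3 / 3 = 6.4333
Raw index = 6.4333 * 0.96 = 6.176
Handicap index = round(6.176, 1) = 6.2

6.2


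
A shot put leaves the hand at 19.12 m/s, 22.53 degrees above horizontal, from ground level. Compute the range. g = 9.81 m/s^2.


R = v^2 * sin(2*theta) / g
Convert angle to radians: theta = 22.53 deg = 0.3932 rad
sin(2*theta) = sin(0.7864) = 0.7078
R = 19.12^2 * 0.7078 / 9.81
R = 365.5744 * 0.7078 / 9.81 = 26.3783 m

26.3783 m


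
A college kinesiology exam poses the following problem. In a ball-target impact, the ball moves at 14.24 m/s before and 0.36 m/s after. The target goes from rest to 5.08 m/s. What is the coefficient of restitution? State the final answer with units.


e = (v2_after - v1_after) / (v1_before - v2_before)
Numerator = 5.08 - 0.36 = 4.72
Denominator = 14.24 - 0 = 14.24
e = 4.72 / 14.24 = 0.3315

0.3315


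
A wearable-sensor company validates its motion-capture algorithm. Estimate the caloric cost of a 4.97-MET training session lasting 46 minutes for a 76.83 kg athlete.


kcal = MET * mass * time_hr
Convert time: 46 min = 0.7667 hr
kcal = 4.97 * 76.83 * 0.7667
kcal = 292.7479 kcal

292.7479 kcal


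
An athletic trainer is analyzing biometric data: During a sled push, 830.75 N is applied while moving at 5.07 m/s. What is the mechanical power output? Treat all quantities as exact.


P = F * v
P = 830.75 * 5.07
P = 4211.9025 W

4211.9025 W


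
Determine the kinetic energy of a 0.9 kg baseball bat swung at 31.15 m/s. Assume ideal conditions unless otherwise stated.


KE = 0.5 * m * v^2
KE = 0.5 * 0.9 * 31.15^2
KE = 0.5 * 0.9 * 970.3225 = 436.6451 J

436.6451 J


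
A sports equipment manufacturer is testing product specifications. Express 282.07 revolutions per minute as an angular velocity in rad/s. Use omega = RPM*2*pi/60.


omega = RPM * 2 * pi / 60
omega = 282.07 * 2 * 3.14159 / 60
omega = 1772.2981 / 60 = 29.5383 rad/s

29.5383 rad/s


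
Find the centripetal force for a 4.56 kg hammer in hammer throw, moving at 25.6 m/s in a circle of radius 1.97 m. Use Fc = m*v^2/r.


Fc = m * v^2 / r
v^2 = 25.6^2 = 655.36
Fc = 4.56 * 655.36 / 1.97
Fc = 2988.4416 / 1.97 = 1516.9754 N

1516.9754 N


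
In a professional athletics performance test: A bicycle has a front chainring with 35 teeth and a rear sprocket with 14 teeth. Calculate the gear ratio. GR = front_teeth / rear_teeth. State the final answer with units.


GR = front_teeth / rear_teeth
GR = 35 / 14
GR = 2.5

2.5


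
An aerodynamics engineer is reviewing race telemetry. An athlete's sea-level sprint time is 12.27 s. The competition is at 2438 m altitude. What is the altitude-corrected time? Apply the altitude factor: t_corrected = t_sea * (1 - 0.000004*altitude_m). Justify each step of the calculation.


Correction factor = 1 - 0.000004 * 2438 = 0.990248
t_corrected = t_sea * factor = 12.27 * 0.990248
t_corrected = 12.1503 s

12.1503 s


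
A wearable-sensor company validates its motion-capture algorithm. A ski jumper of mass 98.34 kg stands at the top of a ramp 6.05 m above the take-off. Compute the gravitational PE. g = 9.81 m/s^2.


PE = m * g * h
PE = 98.34 * 9.81 * 6.05
PE = 964.7154 * 6.05 = 5836.5282 J

5836.5282 J


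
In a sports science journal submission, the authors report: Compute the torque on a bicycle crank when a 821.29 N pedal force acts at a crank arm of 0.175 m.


tau = F * d
tau = 821.29 * 0.175
tau = 143.7257 N*m

143.7257 N*m


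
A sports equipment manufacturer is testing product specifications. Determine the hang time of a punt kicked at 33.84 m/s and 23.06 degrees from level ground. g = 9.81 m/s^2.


T = 2*v*sin(theta)/g
sin(theta) = sin(23.06 deg) = 0.3917
T = 2*33.84*0.3917 / 9.81
T = 26.5099 / 9.81 = 2.7023 s

2.7023 s


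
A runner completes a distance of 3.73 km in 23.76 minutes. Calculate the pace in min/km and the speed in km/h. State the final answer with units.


Pace = time / distance = 23.76 min / 3.73 km = 6.37 min/km
Speed = distance / time_in_hours = 3.73 / 0.396 hr
Speed = 9.4192 km/h

6.37 min/km, 9.4192 km/h


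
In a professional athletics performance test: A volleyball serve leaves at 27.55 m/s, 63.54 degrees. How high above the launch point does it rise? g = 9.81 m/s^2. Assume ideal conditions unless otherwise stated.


H = (v*sin(theta))^2 / (2*g)
vy = v*sin(theta) = 27.55 * sin(63.54 deg) = 24.664 m/s
H = vy^2 / (2*g) = 608.3138 / (2*9.81)
H = 608.3138 / 19.62 = 31.0048 m

31.0048 m


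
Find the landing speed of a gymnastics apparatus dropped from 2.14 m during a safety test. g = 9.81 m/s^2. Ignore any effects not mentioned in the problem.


v = sqrt(2 * g * h)
v = sqrt(2 * 9.81 * 2.14)
v = sqrt(41.9868) = 6.4797 m/s

6.4797 m/s


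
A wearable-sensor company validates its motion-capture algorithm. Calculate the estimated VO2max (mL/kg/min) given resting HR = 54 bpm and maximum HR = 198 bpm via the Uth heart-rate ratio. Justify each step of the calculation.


VO2max = 15.3 * HRmax / HRrest
VO2max = 15.3 * 198 / 54
VO2max = 3029.4 / 54 = 56.1 mL/kg/min

56.1 mL/kg/min


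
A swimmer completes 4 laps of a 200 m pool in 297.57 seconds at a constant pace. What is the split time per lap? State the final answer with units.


Split time = total_time / n_laps = 297.57 / 4
Split time = 74.3925 s per lap

74.3925 s


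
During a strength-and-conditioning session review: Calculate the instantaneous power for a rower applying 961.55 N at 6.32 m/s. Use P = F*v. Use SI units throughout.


P = F * v
P = 961.55 * 6.32
P = 6076.996 W

6076.996 W


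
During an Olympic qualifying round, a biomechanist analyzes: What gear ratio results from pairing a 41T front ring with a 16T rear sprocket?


GR = front_teeth / rear_teeth
GR = 41 / 16
GR = 2.5625

2.5625


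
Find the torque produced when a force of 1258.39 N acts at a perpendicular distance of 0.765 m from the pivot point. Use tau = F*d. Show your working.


tau = F * d
tau = 1258.39 * 0.765
tau = 962.6684 N*m

962.6684 N*m


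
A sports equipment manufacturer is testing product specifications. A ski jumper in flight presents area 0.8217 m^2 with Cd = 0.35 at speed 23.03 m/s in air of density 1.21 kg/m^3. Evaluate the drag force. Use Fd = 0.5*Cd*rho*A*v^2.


Fd = 0.5 * Cd * rho * A * v^2
Fd = 0.5 * 0.35 * 1.21 * 0.8217 * 23.03^2
v^2 = 530.3809
Fd = 0.5 * 0.35 * 1.21 * 0.8217 * 530.3809 = 92.2836 N

92.2836 N


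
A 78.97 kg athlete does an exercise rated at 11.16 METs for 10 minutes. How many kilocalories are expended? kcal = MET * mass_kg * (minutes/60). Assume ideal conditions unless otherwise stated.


kcal = MET * mass * time_hr
Convert time: 10 min = 0.1667 hr
kcal = 11.16 * 78.97 * 0.1667
kcal = 146.8842 kcal

146.8842 kcal


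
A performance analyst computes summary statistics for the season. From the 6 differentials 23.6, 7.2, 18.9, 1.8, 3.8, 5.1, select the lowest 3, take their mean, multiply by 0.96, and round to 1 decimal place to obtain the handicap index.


All differentials: 23.6, 7.2, 18.9, 1.8, 3.8, 5.1
Sorted: 1.8, 3.8, 5.1, 7.2, 18.9, 23.6
Best 3: 1.8, 3.8, 5.1
Average of best = 10.7 / 3 = 3.5667
Raw index = 3.5667 * 0.96 = 3.424
Handicap index = round(3.424, 1) = 3.4

3.4


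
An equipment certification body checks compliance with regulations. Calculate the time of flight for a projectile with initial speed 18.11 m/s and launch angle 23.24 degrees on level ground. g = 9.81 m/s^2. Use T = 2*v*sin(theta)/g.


T = 2*v*sin(theta)/g
sin(theta) = sin(23.24 deg) = 0.3946
T = 2*18.11*0.3946 / 9.81
T = 14.2918 / 9.81 = 1.4569 s

1.4569 s


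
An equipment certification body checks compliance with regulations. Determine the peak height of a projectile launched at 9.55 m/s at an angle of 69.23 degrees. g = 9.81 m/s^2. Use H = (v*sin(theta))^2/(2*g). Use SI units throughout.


H = (v*sin(theta))^2 / (2*g)
vy = v*sin(theta) = 9.55 * sin(69.23 deg) = 8.9294 m/s
H = vy^2 / (2*g) = 79.7335 / (2*9.81)
H = 79.7335 / 19.62 = 4.0639 m

4.0639 m
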